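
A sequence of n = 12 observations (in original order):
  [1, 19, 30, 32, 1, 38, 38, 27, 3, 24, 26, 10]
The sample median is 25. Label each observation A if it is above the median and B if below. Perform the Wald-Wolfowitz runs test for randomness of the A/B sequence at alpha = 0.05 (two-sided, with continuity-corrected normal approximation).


Step 1: Compute median = 25; label A = above, B = below.
Labels in order: BBAABAAABBAB  (n_A = 6, n_B = 6)
Step 2: Count runs R = 7.
Step 3: Under H0 (random ordering), E[R] = 2*n_A*n_B/(n_A+n_B) + 1 = 2*6*6/12 + 1 = 7.0000.
        Var[R] = 2*n_A*n_B*(2*n_A*n_B - n_A - n_B) / ((n_A+n_B)^2 * (n_A+n_B-1)) = 4320/1584 = 2.7273.
        SD[R] = 1.6514.
Step 4: R = E[R], so z = 0 with no continuity correction.
Step 5: Two-sided p-value via normal approximation = 2*(1 - Phi(|z|)) = 1.000000.
Step 6: alpha = 0.05. fail to reject H0.

R = 7, z = 0.0000, p = 1.000000, fail to reject H0.


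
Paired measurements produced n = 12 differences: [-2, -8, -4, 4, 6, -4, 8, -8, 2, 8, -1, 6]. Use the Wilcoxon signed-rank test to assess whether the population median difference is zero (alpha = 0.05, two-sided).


Step 1: Drop any zero differences (none here) and take |d_i|.
|d| = [2, 8, 4, 4, 6, 4, 8, 8, 2, 8, 1, 6]
Step 2: Midrank |d_i| (ties get averaged ranks).
ranks: |2|->2.5, |8|->10.5, |4|->5, |4|->5, |6|->7.5, |4|->5, |8|->10.5, |8|->10.5, |2|->2.5, |8|->10.5, |1|->1, |6|->7.5
Step 3: Attach original signs; sum ranks with positive sign and with negative sign.
W+ = 5 + 7.5 + 10.5 + 2.5 + 10.5 + 7.5 = 43.5
W- = 2.5 + 10.5 + 5 + 5 + 10.5 + 1 = 34.5
(Check: W+ + W- = 78 should equal n(n+1)/2 = 78.)
Step 4: Test statistic W = min(W+, W-) = 34.5.
Step 5: Ties in |d|, so use the tie-corrected normal approximation.
        E[W] = n(n+1)/4 = 12*13/4 = 39.
        Tie groups: |d|=2 (t=2), |d|=4 (t=3), |d|=6 (t=2), |d|=8 (t=4); sum(t^3 - t) = 96.
        Var[W] = n(n+1)(2n+1)/24 - sum(t^3-t)/48 = 3900/24 - 96/48 = 160.5.
        z = (W - E[W]) / sqrt(Var[W]) = (34.5 - 39) / 12.6689 = -0.3552.
        Two-sided p = 2*Phi(z) = 0.722439.
Step 6: alpha = 0.05. fail to reject H0.

W+ = 43.5, W- = 34.5, W = min = 34.5, p = 0.722439, fail to reject H0.


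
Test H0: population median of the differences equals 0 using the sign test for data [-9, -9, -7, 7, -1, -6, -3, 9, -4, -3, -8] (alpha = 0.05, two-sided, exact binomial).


Step 1: Discard zero differences. Original n = 11; n_eff = number of nonzero differences = 11.
Nonzero differences (with sign): -9, -9, -7, +7, -1, -6, -3, +9, -4, -3, -8
Step 2: Count signs: positive = 2, negative = 9.
Step 3: Under H0: P(positive) = 0.5, so the number of positives S ~ Bin(11, 0.5).
Step 4: Two-sided exact p-value = sum of Bin(11,0.5) probabilities at or below the observed probability = 0.065430.
Step 5: alpha = 0.05. fail to reject H0.

n_eff = 11, pos = 2, neg = 9, p = 0.065430, fail to reject H0.


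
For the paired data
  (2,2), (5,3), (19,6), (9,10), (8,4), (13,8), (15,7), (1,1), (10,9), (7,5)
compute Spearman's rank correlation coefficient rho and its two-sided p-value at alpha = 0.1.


Step 1: Rank x and y separately (midranks; no ties here).
rank(x): 2->2, 5->3, 19->10, 9->6, 8->5, 13->8, 15->9, 1->1, 10->7, 7->4
rank(y): 2->2, 3->3, 6->6, 10->10, 4->4, 8->8, 7->7, 1->1, 9->9, 5->5
Step 2: d_i = R_x(i) - R_y(i); compute d_i^2.
  (2-2)^2=0, (3-3)^2=0, (10-6)^2=16, (6-10)^2=16, (5-4)^2=1, (8-8)^2=0, (9-7)^2=4, (1-1)^2=0, (7-9)^2=4, (4-5)^2=1
sum(d^2) = 42.
Step 3: rho = 1 - 6*42 / (10*(10^2 - 1)) = 1 - 252/990 = 0.745455.
Step 4: Under H0, t = rho * sqrt((n-2)/(1-rho^2)) = 3.1632 ~ t(8).
Step 5: Two-sided p-value from the t-distribution with 8 df = 0.013330.
Step 6: alpha = 0.1. reject H0.

rho = 0.7455, p = 0.013330, reject H0 at alpha = 0.1.


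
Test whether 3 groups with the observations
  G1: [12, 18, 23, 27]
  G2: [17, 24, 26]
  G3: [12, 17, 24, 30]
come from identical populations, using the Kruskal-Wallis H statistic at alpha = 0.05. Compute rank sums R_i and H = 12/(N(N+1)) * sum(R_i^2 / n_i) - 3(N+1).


Step 1: Combine all N = 11 observations and assign midranks.
sorted (value, group, rank): (12,G1,1.5), (12,G3,1.5), (17,G2,3.5), (17,G3,3.5), (18,G1,5), (23,G1,6), (24,G2,7.5), (24,G3,7.5), (26,G2,9), (27,G1,10), (30,G3,11)
Step 2: Sum ranks within each group.
R_1 = 22.5 (n_1 = 4)
R_2 = 20 (n_2 = 3)
R_3 = 23.5 (n_3 = 4)
Step 3: H = 12/(N(N+1)) * sum(R_i^2/n_i) - 3(N+1)
     = 12/(11*12) * (22.5^2/4 + 20^2/3 + 23.5^2/4) - 3*12
     = 0.090909 * 397.958 - 36
     = 0.178030.
Step 4: Ties present; correction factor C = 1 - 18/(11^3 - 11) = 0.986364. Corrected H = 0.178030 / 0.986364 = 0.180492.
Step 5: Under H0, H ~ chi^2(2); p-value = 0.913707.
Step 6: alpha = 0.05. fail to reject H0.

H = 0.1805, df = 2, p = 0.913707, fail to reject H0.


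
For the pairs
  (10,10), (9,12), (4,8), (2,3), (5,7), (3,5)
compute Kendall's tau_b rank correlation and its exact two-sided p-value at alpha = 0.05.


Step 1: Enumerate the 15 unordered pairs (i,j) with i<j and classify each by sign(x_j-x_i) * sign(y_j-y_i).
  (1,2):dx=-1,dy=+2->D; (1,3):dx=-6,dy=-2->C; (1,4):dx=-8,dy=-7->C; (1,5):dx=-5,dy=-3->C
  (1,6):dx=-7,dy=-5->C; (2,3):dx=-5,dy=-4->C; (2,4):dx=-7,dy=-9->C; (2,5):dx=-4,dy=-5->C
  (2,6):dx=-6,dy=-7->C; (3,4):dx=-2,dy=-5->C; (3,5):dx=+1,dy=-1->D; (3,6):dx=-1,dy=-3->C
  (4,5):dx=+3,dy=+4->C; (4,6):dx=+1,dy=+2->C; (5,6):dx=-2,dy=-2->C
Step 2: C = 13, D = 2, total pairs = 15.
Step 3: tau = (C - D)/(n(n-1)/2) = (13 - 2)/15 = 0.733333.
Step 4: Exact two-sided p-value (enumerate n! = 720 permutations of y under H0): p = 0.055556.
Step 5: alpha = 0.05. fail to reject H0.

tau_b = 0.7333 (C=13, D=2), p = 0.055556, fail to reject H0.


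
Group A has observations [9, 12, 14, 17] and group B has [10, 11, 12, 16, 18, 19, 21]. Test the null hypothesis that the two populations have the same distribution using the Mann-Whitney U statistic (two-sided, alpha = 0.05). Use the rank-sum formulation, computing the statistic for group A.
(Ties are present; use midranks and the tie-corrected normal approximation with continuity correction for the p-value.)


Step 1: Combine and sort all 11 observations; assign midranks.
sorted (value, group): (9,X), (10,Y), (11,Y), (12,X), (12,Y), (14,X), (16,Y), (17,X), (18,Y), (19,Y), (21,Y)
ranks: 9->1, 10->2, 11->3, 12->4.5, 12->4.5, 14->6, 16->7, 17->8, 18->9, 19->10, 21->11
Step 2: Rank sum for X: R1 = 1 + 4.5 + 6 + 8 = 19.5.
Step 3: U_X = R1 - n1(n1+1)/2 = 19.5 - 4*5/2 = 19.5 - 10 = 9.5.
       U_Y = n1*n2 - U_X = 28 - 9.5 = 18.5.
Step 4: Ties are present, so use the tie-corrected normal approximation (with continuity correction) for the p-value.
Step 5: p-value = 0.448659; compare to alpha = 0.05. fail to reject H0.

U_X = 9.5, p = 0.448659, fail to reject H0 at alpha = 0.05.


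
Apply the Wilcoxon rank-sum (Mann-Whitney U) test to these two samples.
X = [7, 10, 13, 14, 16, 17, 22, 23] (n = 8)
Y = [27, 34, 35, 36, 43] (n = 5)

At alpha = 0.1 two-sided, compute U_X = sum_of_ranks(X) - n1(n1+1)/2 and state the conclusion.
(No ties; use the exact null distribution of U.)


Step 1: Combine and sort all 13 observations; assign midranks.
sorted (value, group): (7,X), (10,X), (13,X), (14,X), (16,X), (17,X), (22,X), (23,X), (27,Y), (34,Y), (35,Y), (36,Y), (43,Y)
ranks: 7->1, 10->2, 13->3, 14->4, 16->5, 17->6, 22->7, 23->8, 27->9, 34->10, 35->11, 36->12, 43->13
Step 2: Rank sum for X: R1 = 1 + 2 + 3 + 4 + 5 + 6 + 7 + 8 = 36.
Step 3: U_X = R1 - n1(n1+1)/2 = 36 - 8*9/2 = 36 - 36 = 0.
       U_Y = n1*n2 - U_X = 40 - 0 = 40.
Step 4: No ties, so the exact null distribution of U (based on enumerating the C(13,8) = 1287 equally likely rank assignments) gives the two-sided p-value.
Step 5: p-value = 0.001554; compare to alpha = 0.1. reject H0.

U_X = 0, p = 0.001554, reject H0 at alpha = 0.1.


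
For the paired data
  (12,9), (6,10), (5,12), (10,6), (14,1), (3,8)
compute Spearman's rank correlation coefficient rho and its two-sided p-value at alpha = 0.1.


Step 1: Rank x and y separately (midranks; no ties here).
rank(x): 12->5, 6->3, 5->2, 10->4, 14->6, 3->1
rank(y): 9->4, 10->5, 12->6, 6->2, 1->1, 8->3
Step 2: d_i = R_x(i) - R_y(i); compute d_i^2.
  (5-4)^2=1, (3-5)^2=4, (2-6)^2=16, (4-2)^2=4, (6-1)^2=25, (1-3)^2=4
sum(d^2) = 54.
Step 3: rho = 1 - 6*54 / (6*(6^2 - 1)) = 1 - 324/210 = -0.542857.
Step 4: Under H0, t = rho * sqrt((n-2)/(1-rho^2)) = -1.2928 ~ t(4).
Step 5: Two-sided p-value from the t-distribution with 4 df = 0.265703.
Step 6: alpha = 0.1. fail to reject H0.

rho = -0.5429, p = 0.265703, fail to reject H0 at alpha = 0.1.


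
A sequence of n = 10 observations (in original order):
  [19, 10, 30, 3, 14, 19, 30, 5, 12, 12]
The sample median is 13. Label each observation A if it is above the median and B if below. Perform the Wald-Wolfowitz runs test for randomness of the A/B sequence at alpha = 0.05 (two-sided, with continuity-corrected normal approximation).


Step 1: Compute median = 13; label A = above, B = below.
Labels in order: ABABAAABBB  (n_A = 5, n_B = 5)
Step 2: Count runs R = 6.
Step 3: Under H0 (random ordering), E[R] = 2*n_A*n_B/(n_A+n_B) + 1 = 2*5*5/10 + 1 = 6.0000.
        Var[R] = 2*n_A*n_B*(2*n_A*n_B - n_A - n_B) / ((n_A+n_B)^2 * (n_A+n_B-1)) = 2000/900 = 2.2222.
        SD[R] = 1.4907.
Step 4: R = E[R], so z = 0 with no continuity correction.
Step 5: Two-sided p-value via normal approximation = 2*(1 - Phi(|z|)) = 1.000000.
Step 6: alpha = 0.05. fail to reject H0.

R = 6, z = 0.0000, p = 1.000000, fail to reject H0.


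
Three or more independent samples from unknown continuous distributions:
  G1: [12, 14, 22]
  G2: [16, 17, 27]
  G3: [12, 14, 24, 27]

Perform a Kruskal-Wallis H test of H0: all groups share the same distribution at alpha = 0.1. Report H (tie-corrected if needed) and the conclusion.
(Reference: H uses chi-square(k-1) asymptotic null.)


Step 1: Combine all N = 10 observations and assign midranks.
sorted (value, group, rank): (12,G1,1.5), (12,G3,1.5), (14,G1,3.5), (14,G3,3.5), (16,G2,5), (17,G2,6), (22,G1,7), (24,G3,8), (27,G2,9.5), (27,G3,9.5)
Step 2: Sum ranks within each group.
R_1 = 12 (n_1 = 3)
R_2 = 20.5 (n_2 = 3)
R_3 = 22.5 (n_3 = 4)
Step 3: H = 12/(N(N+1)) * sum(R_i^2/n_i) - 3(N+1)
     = 12/(10*11) * (12^2/3 + 20.5^2/3 + 22.5^2/4) - 3*11
     = 0.109091 * 314.646 - 33
     = 1.325000.
Step 4: Ties present; correction factor C = 1 - 18/(10^3 - 10) = 0.981818. Corrected H = 1.325000 / 0.981818 = 1.349537.
Step 5: Under H0, H ~ chi^2(2); p-value = 0.509274.
Step 6: alpha = 0.1. fail to reject H0.

H = 1.3495, df = 2, p = 0.509274, fail to reject H0.


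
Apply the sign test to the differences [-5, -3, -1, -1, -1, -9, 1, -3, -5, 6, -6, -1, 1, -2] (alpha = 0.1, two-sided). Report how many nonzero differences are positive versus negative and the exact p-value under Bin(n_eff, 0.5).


Step 1: Discard zero differences. Original n = 14; n_eff = number of nonzero differences = 14.
Nonzero differences (with sign): -5, -3, -1, -1, -1, -9, +1, -3, -5, +6, -6, -1, +1, -2
Step 2: Count signs: positive = 3, negative = 11.
Step 3: Under H0: P(positive) = 0.5, so the number of positives S ~ Bin(14, 0.5).
Step 4: Two-sided exact p-value = sum of Bin(14,0.5) probabilities at or below the observed probability = 0.057373.
Step 5: alpha = 0.1. reject H0.

n_eff = 14, pos = 3, neg = 11, p = 0.057373, reject H0.


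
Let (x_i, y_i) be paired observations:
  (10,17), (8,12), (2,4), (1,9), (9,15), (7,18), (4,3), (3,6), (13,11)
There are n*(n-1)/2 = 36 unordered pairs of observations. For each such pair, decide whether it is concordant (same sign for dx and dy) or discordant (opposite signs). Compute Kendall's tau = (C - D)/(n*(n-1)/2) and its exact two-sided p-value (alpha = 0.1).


Step 1: Enumerate the 36 unordered pairs (i,j) with i<j and classify each by sign(x_j-x_i) * sign(y_j-y_i).
  (1,2):dx=-2,dy=-5->C; (1,3):dx=-8,dy=-13->C; (1,4):dx=-9,dy=-8->C; (1,5):dx=-1,dy=-2->C
  (1,6):dx=-3,dy=+1->D; (1,7):dx=-6,dy=-14->C; (1,8):dx=-7,dy=-11->C; (1,9):dx=+3,dy=-6->D
  (2,3):dx=-6,dy=-8->C; (2,4):dx=-7,dy=-3->C; (2,5):dx=+1,dy=+3->C; (2,6):dx=-1,dy=+6->D
  (2,7):dx=-4,dy=-9->C; (2,8):dx=-5,dy=-6->C; (2,9):dx=+5,dy=-1->D; (3,4):dx=-1,dy=+5->D
  (3,5):dx=+7,dy=+11->C; (3,6):dx=+5,dy=+14->C; (3,7):dx=+2,dy=-1->D; (3,8):dx=+1,dy=+2->C
  (3,9):dx=+11,dy=+7->C; (4,5):dx=+8,dy=+6->C; (4,6):dx=+6,dy=+9->C; (4,7):dx=+3,dy=-6->D
  (4,8):dx=+2,dy=-3->D; (4,9):dx=+12,dy=+2->C; (5,6):dx=-2,dy=+3->D; (5,7):dx=-5,dy=-12->C
  (5,8):dx=-6,dy=-9->C; (5,9):dx=+4,dy=-4->D; (6,7):dx=-3,dy=-15->C; (6,8):dx=-4,dy=-12->C
  (6,9):dx=+6,dy=-7->D; (7,8):dx=-1,dy=+3->D; (7,9):dx=+9,dy=+8->C; (8,9):dx=+10,dy=+5->C
Step 2: C = 24, D = 12, total pairs = 36.
Step 3: tau = (C - D)/(n(n-1)/2) = (24 - 12)/36 = 0.333333.
Step 4: Exact two-sided p-value (enumerate n! = 362880 permutations of y under H0): p = 0.259518.
Step 5: alpha = 0.1. fail to reject H0.

tau_b = 0.3333 (C=24, D=12), p = 0.259518, fail to reject H0.


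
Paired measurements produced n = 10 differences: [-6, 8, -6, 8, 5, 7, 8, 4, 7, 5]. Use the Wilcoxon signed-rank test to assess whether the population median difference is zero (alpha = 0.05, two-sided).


Step 1: Drop any zero differences (none here) and take |d_i|.
|d| = [6, 8, 6, 8, 5, 7, 8, 4, 7, 5]
Step 2: Midrank |d_i| (ties get averaged ranks).
ranks: |6|->4.5, |8|->9, |6|->4.5, |8|->9, |5|->2.5, |7|->6.5, |8|->9, |4|->1, |7|->6.5, |5|->2.5
Step 3: Attach original signs; sum ranks with positive sign and with negative sign.
W+ = 9 + 9 + 2.5 + 6.5 + 9 + 1 + 6.5 + 2.5 = 46
W- = 4.5 + 4.5 = 9
(Check: W+ + W- = 55 should equal n(n+1)/2 = 55.)
Step 4: Test statistic W = min(W+, W-) = 9.
Step 5: Ties in |d|, so use the tie-corrected normal approximation.
        E[W] = n(n+1)/4 = 10*11/4 = 27.5.
        Tie groups: |d|=5 (t=2), |d|=6 (t=2), |d|=7 (t=2), |d|=8 (t=3); sum(t^3 - t) = 42.
        Var[W] = n(n+1)(2n+1)/24 - sum(t^3-t)/48 = 2310/24 - 42/48 = 95.375.
        z = (W - E[W]) / sqrt(Var[W]) = (9 - 27.5) / 9.7660 = -1.8943.
        Two-sided p = 2*Phi(z) = 0.058182.
Step 6: alpha = 0.05. fail to reject H0.

W+ = 46, W- = 9, W = min = 9, p = 0.058182, fail to reject H0.


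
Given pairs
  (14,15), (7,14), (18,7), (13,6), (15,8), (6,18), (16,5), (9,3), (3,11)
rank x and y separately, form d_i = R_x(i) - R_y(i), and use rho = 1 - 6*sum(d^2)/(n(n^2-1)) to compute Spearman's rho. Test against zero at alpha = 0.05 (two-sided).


Step 1: Rank x and y separately (midranks; no ties here).
rank(x): 14->6, 7->3, 18->9, 13->5, 15->7, 6->2, 16->8, 9->4, 3->1
rank(y): 15->8, 14->7, 7->4, 6->3, 8->5, 18->9, 5->2, 3->1, 11->6
Step 2: d_i = R_x(i) - R_y(i); compute d_i^2.
  (6-8)^2=4, (3-7)^2=16, (9-4)^2=25, (5-3)^2=4, (7-5)^2=4, (2-9)^2=49, (8-2)^2=36, (4-1)^2=9, (1-6)^2=25
sum(d^2) = 172.
Step 3: rho = 1 - 6*172 / (9*(9^2 - 1)) = 1 - 1032/720 = -0.433333.
Step 4: Under H0, t = rho * sqrt((n-2)/(1-rho^2)) = -1.2721 ~ t(7).
Step 5: Two-sided p-value from the t-distribution with 7 df = 0.243952.
Step 6: alpha = 0.05. fail to reject H0.

rho = -0.4333, p = 0.243952, fail to reject H0 at alpha = 0.05.


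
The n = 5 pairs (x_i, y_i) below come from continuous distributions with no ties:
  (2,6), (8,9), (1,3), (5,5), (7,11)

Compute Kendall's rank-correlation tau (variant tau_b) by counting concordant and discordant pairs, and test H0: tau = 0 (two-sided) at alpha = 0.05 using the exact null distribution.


Step 1: Enumerate the 10 unordered pairs (i,j) with i<j and classify each by sign(x_j-x_i) * sign(y_j-y_i).
  (1,2):dx=+6,dy=+3->C; (1,3):dx=-1,dy=-3->C; (1,4):dx=+3,dy=-1->D; (1,5):dx=+5,dy=+5->C
  (2,3):dx=-7,dy=-6->C; (2,4):dx=-3,dy=-4->C; (2,5):dx=-1,dy=+2->D; (3,4):dx=+4,dy=+2->C
  (3,5):dx=+6,dy=+8->C; (4,5):dx=+2,dy=+6->C
Step 2: C = 8, D = 2, total pairs = 10.
Step 3: tau = (C - D)/(n(n-1)/2) = (8 - 2)/10 = 0.600000.
Step 4: Exact two-sided p-value (enumerate n! = 120 permutations of y under H0): p = 0.233333.
Step 5: alpha = 0.05. fail to reject H0.

tau_b = 0.6000 (C=8, D=2), p = 0.233333, fail to reject H0.


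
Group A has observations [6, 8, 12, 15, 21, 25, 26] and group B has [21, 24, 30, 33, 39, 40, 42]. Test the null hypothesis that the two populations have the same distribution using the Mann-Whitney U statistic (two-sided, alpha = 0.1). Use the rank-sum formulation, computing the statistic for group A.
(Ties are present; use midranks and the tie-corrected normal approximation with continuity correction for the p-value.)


Step 1: Combine and sort all 14 observations; assign midranks.
sorted (value, group): (6,X), (8,X), (12,X), (15,X), (21,X), (21,Y), (24,Y), (25,X), (26,X), (30,Y), (33,Y), (39,Y), (40,Y), (42,Y)
ranks: 6->1, 8->2, 12->3, 15->4, 21->5.5, 21->5.5, 24->7, 25->8, 26->9, 30->10, 33->11, 39->12, 40->13, 42->14
Step 2: Rank sum for X: R1 = 1 + 2 + 3 + 4 + 5.5 + 8 + 9 = 32.5.
Step 3: U_X = R1 - n1(n1+1)/2 = 32.5 - 7*8/2 = 32.5 - 28 = 4.5.
       U_Y = n1*n2 - U_X = 49 - 4.5 = 44.5.
Step 4: Ties are present, so use the tie-corrected normal approximation (with continuity correction) for the p-value.
Step 5: p-value = 0.012618; compare to alpha = 0.1. reject H0.

U_X = 4.5, p = 0.012618, reject H0 at alpha = 0.1.


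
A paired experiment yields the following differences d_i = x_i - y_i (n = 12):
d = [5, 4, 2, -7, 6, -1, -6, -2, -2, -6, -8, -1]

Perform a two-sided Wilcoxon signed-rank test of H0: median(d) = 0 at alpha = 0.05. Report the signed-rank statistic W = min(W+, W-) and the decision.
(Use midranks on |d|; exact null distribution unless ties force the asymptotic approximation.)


Step 1: Drop any zero differences (none here) and take |d_i|.
|d| = [5, 4, 2, 7, 6, 1, 6, 2, 2, 6, 8, 1]
Step 2: Midrank |d_i| (ties get averaged ranks).
ranks: |5|->7, |4|->6, |2|->4, |7|->11, |6|->9, |1|->1.5, |6|->9, |2|->4, |2|->4, |6|->9, |8|->12, |1|->1.5
Step 3: Attach original signs; sum ranks with positive sign and with negative sign.
W+ = 7 + 6 + 4 + 9 = 26
W- = 11 + 1.5 + 9 + 4 + 4 + 9 + 12 + 1.5 = 52
(Check: W+ + W- = 78 should equal n(n+1)/2 = 78.)
Step 4: Test statistic W = min(W+, W-) = 26.
Step 5: Ties in |d|, so use the tie-corrected normal approximation.
        E[W] = n(n+1)/4 = 12*13/4 = 39.
        Tie groups: |d|=1 (t=2), |d|=2 (t=3), |d|=6 (t=3); sum(t^3 - t) = 54.
        Var[W] = n(n+1)(2n+1)/24 - sum(t^3-t)/48 = 3900/24 - 54/48 = 161.375.
        z = (W - E[W]) / sqrt(Var[W]) = (26 - 39) / 12.7033 = -1.0234.
        Two-sided p = 2*Phi(z) = 0.306141.
Step 6: alpha = 0.05. fail to reject H0.

W+ = 26, W- = 52, W = min = 26, p = 0.306141, fail to reject H0.


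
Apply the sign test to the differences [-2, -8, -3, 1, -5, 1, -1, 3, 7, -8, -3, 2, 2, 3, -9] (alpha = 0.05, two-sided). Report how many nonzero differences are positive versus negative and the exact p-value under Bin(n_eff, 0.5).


Step 1: Discard zero differences. Original n = 15; n_eff = number of nonzero differences = 15.
Nonzero differences (with sign): -2, -8, -3, +1, -5, +1, -1, +3, +7, -8, -3, +2, +2, +3, -9
Step 2: Count signs: positive = 7, negative = 8.
Step 3: Under H0: P(positive) = 0.5, so the number of positives S ~ Bin(15, 0.5).
Step 4: Two-sided exact p-value = sum of Bin(15,0.5) probabilities at or below the observed probability = 1.000000.
Step 5: alpha = 0.05. fail to reject H0.

n_eff = 15, pos = 7, neg = 8, p = 1.000000, fail to reject H0.


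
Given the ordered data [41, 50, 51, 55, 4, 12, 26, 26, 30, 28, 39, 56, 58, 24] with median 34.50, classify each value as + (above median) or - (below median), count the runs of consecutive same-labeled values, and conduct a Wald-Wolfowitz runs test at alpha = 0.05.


Step 1: Compute median = 34.50; label A = above, B = below.
Labels in order: AAAABBBBBBAAAB  (n_A = 7, n_B = 7)
Step 2: Count runs R = 4.
Step 3: Under H0 (random ordering), E[R] = 2*n_A*n_B/(n_A+n_B) + 1 = 2*7*7/14 + 1 = 8.0000.
        Var[R] = 2*n_A*n_B*(2*n_A*n_B - n_A - n_B) / ((n_A+n_B)^2 * (n_A+n_B-1)) = 8232/2548 = 3.2308.
        SD[R] = 1.7974.
Step 4: Continuity-corrected z = (R + 0.5 - E[R]) / SD[R] = (4 + 0.5 - 8.0000) / 1.7974 = -1.9472.
Step 5: Two-sided p-value via normal approximation = 2*(1 - Phi(|z|)) = 0.051508.
Step 6: alpha = 0.05. fail to reject H0.

R = 4, z = -1.9472, p = 0.051508, fail to reject H0.


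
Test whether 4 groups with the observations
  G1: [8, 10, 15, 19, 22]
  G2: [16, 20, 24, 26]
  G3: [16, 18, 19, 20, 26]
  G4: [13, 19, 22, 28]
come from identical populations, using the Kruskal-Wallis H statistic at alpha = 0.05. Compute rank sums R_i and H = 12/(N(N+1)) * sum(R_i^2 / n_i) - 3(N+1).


Step 1: Combine all N = 18 observations and assign midranks.
sorted (value, group, rank): (8,G1,1), (10,G1,2), (13,G4,3), (15,G1,4), (16,G2,5.5), (16,G3,5.5), (18,G3,7), (19,G1,9), (19,G3,9), (19,G4,9), (20,G2,11.5), (20,G3,11.5), (22,G1,13.5), (22,G4,13.5), (24,G2,15), (26,G2,16.5), (26,G3,16.5), (28,G4,18)
Step 2: Sum ranks within each group.
R_1 = 29.5 (n_1 = 5)
R_2 = 48.5 (n_2 = 4)
R_3 = 49.5 (n_3 = 5)
R_4 = 43.5 (n_4 = 4)
Step 3: H = 12/(N(N+1)) * sum(R_i^2/n_i) - 3(N+1)
     = 12/(18*19) * (29.5^2/5 + 48.5^2/4 + 49.5^2/5 + 43.5^2/4) - 3*19
     = 0.035088 * 1725.22 - 57
     = 3.534211.
Step 4: Ties present; correction factor C = 1 - 48/(18^3 - 18) = 0.991744. Corrected H = 3.534211 / 0.991744 = 3.563632.
Step 5: Under H0, H ~ chi^2(3); p-value = 0.312603.
Step 6: alpha = 0.05. fail to reject H0.

H = 3.5636, df = 3, p = 0.312603, fail to reject H0.


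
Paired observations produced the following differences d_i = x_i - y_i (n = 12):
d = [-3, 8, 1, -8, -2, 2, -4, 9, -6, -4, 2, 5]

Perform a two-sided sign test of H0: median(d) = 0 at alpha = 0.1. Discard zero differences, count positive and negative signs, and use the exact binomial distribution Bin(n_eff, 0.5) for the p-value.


Step 1: Discard zero differences. Original n = 12; n_eff = number of nonzero differences = 12.
Nonzero differences (with sign): -3, +8, +1, -8, -2, +2, -4, +9, -6, -4, +2, +5
Step 2: Count signs: positive = 6, negative = 6.
Step 3: Under H0: P(positive) = 0.5, so the number of positives S ~ Bin(12, 0.5).
Step 4: Two-sided exact p-value = sum of Bin(12,0.5) probabilities at or below the observed probability = 1.000000.
Step 5: alpha = 0.1. fail to reject H0.

n_eff = 12, pos = 6, neg = 6, p = 1.000000, fail to reject H0.


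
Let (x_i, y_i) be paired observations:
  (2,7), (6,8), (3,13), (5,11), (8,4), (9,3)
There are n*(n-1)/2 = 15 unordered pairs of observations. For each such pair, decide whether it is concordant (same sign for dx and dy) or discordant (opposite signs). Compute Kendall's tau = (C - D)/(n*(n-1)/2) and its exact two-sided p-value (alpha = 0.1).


Step 1: Enumerate the 15 unordered pairs (i,j) with i<j and classify each by sign(x_j-x_i) * sign(y_j-y_i).
  (1,2):dx=+4,dy=+1->C; (1,3):dx=+1,dy=+6->C; (1,4):dx=+3,dy=+4->C; (1,5):dx=+6,dy=-3->D
  (1,6):dx=+7,dy=-4->D; (2,3):dx=-3,dy=+5->D; (2,4):dx=-1,dy=+3->D; (2,5):dx=+2,dy=-4->D
  (2,6):dx=+3,dy=-5->D; (3,4):dx=+2,dy=-2->D; (3,5):dx=+5,dy=-9->D; (3,6):dx=+6,dy=-10->D
  (4,5):dx=+3,dy=-7->D; (4,6):dx=+4,dy=-8->D; (5,6):dx=+1,dy=-1->D
Step 2: C = 3, D = 12, total pairs = 15.
Step 3: tau = (C - D)/(n(n-1)/2) = (3 - 12)/15 = -0.600000.
Step 4: Exact two-sided p-value (enumerate n! = 720 permutations of y under H0): p = 0.136111.
Step 5: alpha = 0.1. fail to reject H0.

tau_b = -0.6000 (C=3, D=12), p = 0.136111, fail to reject H0.


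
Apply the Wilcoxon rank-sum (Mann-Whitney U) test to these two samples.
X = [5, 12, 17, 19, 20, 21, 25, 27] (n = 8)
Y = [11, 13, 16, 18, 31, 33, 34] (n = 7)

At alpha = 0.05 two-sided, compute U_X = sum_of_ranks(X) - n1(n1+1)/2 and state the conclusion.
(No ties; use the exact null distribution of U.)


Step 1: Combine and sort all 15 observations; assign midranks.
sorted (value, group): (5,X), (11,Y), (12,X), (13,Y), (16,Y), (17,X), (18,Y), (19,X), (20,X), (21,X), (25,X), (27,X), (31,Y), (33,Y), (34,Y)
ranks: 5->1, 11->2, 12->3, 13->4, 16->5, 17->6, 18->7, 19->8, 20->9, 21->10, 25->11, 27->12, 31->13, 33->14, 34->15
Step 2: Rank sum for X: R1 = 1 + 3 + 6 + 8 + 9 + 10 + 11 + 12 = 60.
Step 3: U_X = R1 - n1(n1+1)/2 = 60 - 8*9/2 = 60 - 36 = 24.
       U_Y = n1*n2 - U_X = 56 - 24 = 32.
Step 4: No ties, so the exact null distribution of U (based on enumerating the C(15,8) = 6435 equally likely rank assignments) gives the two-sided p-value.
Step 5: p-value = 0.694328; compare to alpha = 0.05. fail to reject H0.

U_X = 24, p = 0.694328, fail to reject H0 at alpha = 0.05.


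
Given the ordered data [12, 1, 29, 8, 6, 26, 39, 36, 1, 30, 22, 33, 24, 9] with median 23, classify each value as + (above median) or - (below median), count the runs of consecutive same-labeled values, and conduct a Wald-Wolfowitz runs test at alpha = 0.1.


Step 1: Compute median = 23; label A = above, B = below.
Labels in order: BBABBAAABABAAB  (n_A = 7, n_B = 7)
Step 2: Count runs R = 9.
Step 3: Under H0 (random ordering), E[R] = 2*n_A*n_B/(n_A+n_B) + 1 = 2*7*7/14 + 1 = 8.0000.
        Var[R] = 2*n_A*n_B*(2*n_A*n_B - n_A - n_B) / ((n_A+n_B)^2 * (n_A+n_B-1)) = 8232/2548 = 3.2308.
        SD[R] = 1.7974.
Step 4: Continuity-corrected z = (R - 0.5 - E[R]) / SD[R] = (9 - 0.5 - 8.0000) / 1.7974 = 0.2782.
Step 5: Two-sided p-value via normal approximation = 2*(1 - Phi(|z|)) = 0.780879.
Step 6: alpha = 0.1. fail to reject H0.

R = 9, z = 0.2782, p = 0.780879, fail to reject H0.


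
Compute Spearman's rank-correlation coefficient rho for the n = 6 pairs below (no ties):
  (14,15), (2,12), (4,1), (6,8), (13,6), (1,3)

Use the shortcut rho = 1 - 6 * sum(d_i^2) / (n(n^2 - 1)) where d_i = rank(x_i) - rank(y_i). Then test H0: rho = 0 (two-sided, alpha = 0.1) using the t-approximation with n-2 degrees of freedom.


Step 1: Rank x and y separately (midranks; no ties here).
rank(x): 14->6, 2->2, 4->3, 6->4, 13->5, 1->1
rank(y): 15->6, 12->5, 1->1, 8->4, 6->3, 3->2
Step 2: d_i = R_x(i) - R_y(i); compute d_i^2.
  (6-6)^2=0, (2-5)^2=9, (3-1)^2=4, (4-4)^2=0, (5-3)^2=4, (1-2)^2=1
sum(d^2) = 18.
Step 3: rho = 1 - 6*18 / (6*(6^2 - 1)) = 1 - 108/210 = 0.485714.
Step 4: Under H0, t = rho * sqrt((n-2)/(1-rho^2)) = 1.1113 ~ t(4).
Step 5: Two-sided p-value from the t-distribution with 4 df = 0.328723.
Step 6: alpha = 0.1. fail to reject H0.

rho = 0.4857, p = 0.328723, fail to reject H0 at alpha = 0.1.


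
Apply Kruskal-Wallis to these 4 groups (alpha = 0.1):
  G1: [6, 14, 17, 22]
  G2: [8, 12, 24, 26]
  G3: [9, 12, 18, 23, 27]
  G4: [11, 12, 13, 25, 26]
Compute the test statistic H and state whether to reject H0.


Step 1: Combine all N = 18 observations and assign midranks.
sorted (value, group, rank): (6,G1,1), (8,G2,2), (9,G3,3), (11,G4,4), (12,G2,6), (12,G3,6), (12,G4,6), (13,G4,8), (14,G1,9), (17,G1,10), (18,G3,11), (22,G1,12), (23,G3,13), (24,G2,14), (25,G4,15), (26,G2,16.5), (26,G4,16.5), (27,G3,18)
Step 2: Sum ranks within each group.
R_1 = 32 (n_1 = 4)
R_2 = 38.5 (n_2 = 4)
R_3 = 51 (n_3 = 5)
R_4 = 49.5 (n_4 = 5)
Step 3: H = 12/(N(N+1)) * sum(R_i^2/n_i) - 3(N+1)
     = 12/(18*19) * (32^2/4 + 38.5^2/4 + 51^2/5 + 49.5^2/5) - 3*19
     = 0.035088 * 1636.81 - 57
     = 0.432018.
Step 4: Ties present; correction factor C = 1 - 30/(18^3 - 18) = 0.994840. Corrected H = 0.432018 / 0.994840 = 0.434258.
Step 5: Under H0, H ~ chi^2(3); p-value = 0.933078.
Step 6: alpha = 0.1. fail to reject H0.

H = 0.4343, df = 3, p = 0.933078, fail to reject H0.


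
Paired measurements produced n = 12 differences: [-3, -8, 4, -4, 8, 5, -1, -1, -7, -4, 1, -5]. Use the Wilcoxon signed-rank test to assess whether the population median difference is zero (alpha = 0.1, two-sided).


Step 1: Drop any zero differences (none here) and take |d_i|.
|d| = [3, 8, 4, 4, 8, 5, 1, 1, 7, 4, 1, 5]
Step 2: Midrank |d_i| (ties get averaged ranks).
ranks: |3|->4, |8|->11.5, |4|->6, |4|->6, |8|->11.5, |5|->8.5, |1|->2, |1|->2, |7|->10, |4|->6, |1|->2, |5|->8.5
Step 3: Attach original signs; sum ranks with positive sign and with negative sign.
W+ = 6 + 11.5 + 8.5 + 2 = 28
W- = 4 + 11.5 + 6 + 2 + 2 + 10 + 6 + 8.5 = 50
(Check: W+ + W- = 78 should equal n(n+1)/2 = 78.)
Step 4: Test statistic W = min(W+, W-) = 28.
Step 5: Ties in |d|, so use the tie-corrected normal approximation.
        E[W] = n(n+1)/4 = 12*13/4 = 39.
        Tie groups: |d|=1 (t=3), |d|=4 (t=3), |d|=5 (t=2), |d|=8 (t=2); sum(t^3 - t) = 60.
        Var[W] = n(n+1)(2n+1)/24 - sum(t^3-t)/48 = 3900/24 - 60/48 = 161.25.
        z = (W - E[W]) / sqrt(Var[W]) = (28 - 39) / 12.6984 = -0.8662.
        Two-sided p = 2*Phi(z) = 0.386354.
Step 6: alpha = 0.1. fail to reject H0.

W+ = 28, W- = 50, W = min = 28, p = 0.386354, fail to reject H0.


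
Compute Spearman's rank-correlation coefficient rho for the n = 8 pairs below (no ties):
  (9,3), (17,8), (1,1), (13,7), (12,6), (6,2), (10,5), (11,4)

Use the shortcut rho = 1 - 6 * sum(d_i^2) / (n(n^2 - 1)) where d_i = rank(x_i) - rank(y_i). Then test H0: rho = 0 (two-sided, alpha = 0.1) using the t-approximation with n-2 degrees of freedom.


Step 1: Rank x and y separately (midranks; no ties here).
rank(x): 9->3, 17->8, 1->1, 13->7, 12->6, 6->2, 10->4, 11->5
rank(y): 3->3, 8->8, 1->1, 7->7, 6->6, 2->2, 5->5, 4->4
Step 2: d_i = R_x(i) - R_y(i); compute d_i^2.
  (3-3)^2=0, (8-8)^2=0, (1-1)^2=0, (7-7)^2=0, (6-6)^2=0, (2-2)^2=0, (4-5)^2=1, (5-4)^2=1
sum(d^2) = 2.
Step 3: rho = 1 - 6*2 / (8*(8^2 - 1)) = 1 - 12/504 = 0.976190.
Step 4: Under H0, t = rho * sqrt((n-2)/(1-rho^2)) = 11.0235 ~ t(6).
Step 5: Two-sided p-value from the t-distribution with 6 df = 0.000033.
Step 6: alpha = 0.1. reject H0.

rho = 0.9762, p = 0.000033, reject H0 at alpha = 0.1.


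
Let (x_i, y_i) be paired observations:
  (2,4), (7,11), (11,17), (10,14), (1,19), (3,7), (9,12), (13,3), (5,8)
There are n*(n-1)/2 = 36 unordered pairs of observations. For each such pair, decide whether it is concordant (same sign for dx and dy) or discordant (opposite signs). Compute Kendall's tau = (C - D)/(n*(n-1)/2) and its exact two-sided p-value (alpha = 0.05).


Step 1: Enumerate the 36 unordered pairs (i,j) with i<j and classify each by sign(x_j-x_i) * sign(y_j-y_i).
  (1,2):dx=+5,dy=+7->C; (1,3):dx=+9,dy=+13->C; (1,4):dx=+8,dy=+10->C; (1,5):dx=-1,dy=+15->D
  (1,6):dx=+1,dy=+3->C; (1,7):dx=+7,dy=+8->C; (1,8):dx=+11,dy=-1->D; (1,9):dx=+3,dy=+4->C
  (2,3):dx=+4,dy=+6->C; (2,4):dx=+3,dy=+3->C; (2,5):dx=-6,dy=+8->D; (2,6):dx=-4,dy=-4->C
  (2,7):dx=+2,dy=+1->C; (2,8):dx=+6,dy=-8->D; (2,9):dx=-2,dy=-3->C; (3,4):dx=-1,dy=-3->C
  (3,5):dx=-10,dy=+2->D; (3,6):dx=-8,dy=-10->C; (3,7):dx=-2,dy=-5->C; (3,8):dx=+2,dy=-14->D
  (3,9):dx=-6,dy=-9->C; (4,5):dx=-9,dy=+5->D; (4,6):dx=-7,dy=-7->C; (4,7):dx=-1,dy=-2->C
  (4,8):dx=+3,dy=-11->D; (4,9):dx=-5,dy=-6->C; (5,6):dx=+2,dy=-12->D; (5,7):dx=+8,dy=-7->D
  (5,8):dx=+12,dy=-16->D; (5,9):dx=+4,dy=-11->D; (6,7):dx=+6,dy=+5->C; (6,8):dx=+10,dy=-4->D
  (6,9):dx=+2,dy=+1->C; (7,8):dx=+4,dy=-9->D; (7,9):dx=-4,dy=-4->C; (8,9):dx=-8,dy=+5->D
Step 2: C = 21, D = 15, total pairs = 36.
Step 3: tau = (C - D)/(n(n-1)/2) = (21 - 15)/36 = 0.166667.
Step 4: Exact two-sided p-value (enumerate n! = 362880 permutations of y under H0): p = 0.612202.
Step 5: alpha = 0.05. fail to reject H0.

tau_b = 0.1667 (C=21, D=15), p = 0.612202, fail to reject H0.


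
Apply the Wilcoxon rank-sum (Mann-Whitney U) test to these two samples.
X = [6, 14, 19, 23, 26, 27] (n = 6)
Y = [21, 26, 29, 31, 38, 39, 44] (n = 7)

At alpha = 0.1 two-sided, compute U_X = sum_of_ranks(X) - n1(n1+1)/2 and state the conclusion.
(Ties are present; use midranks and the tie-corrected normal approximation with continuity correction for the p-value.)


Step 1: Combine and sort all 13 observations; assign midranks.
sorted (value, group): (6,X), (14,X), (19,X), (21,Y), (23,X), (26,X), (26,Y), (27,X), (29,Y), (31,Y), (38,Y), (39,Y), (44,Y)
ranks: 6->1, 14->2, 19->3, 21->4, 23->5, 26->6.5, 26->6.5, 27->8, 29->9, 31->10, 38->11, 39->12, 44->13
Step 2: Rank sum for X: R1 = 1 + 2 + 3 + 5 + 6.5 + 8 = 25.5.
Step 3: U_X = R1 - n1(n1+1)/2 = 25.5 - 6*7/2 = 25.5 - 21 = 4.5.
       U_Y = n1*n2 - U_X = 42 - 4.5 = 37.5.
Step 4: Ties are present, so use the tie-corrected normal approximation (with continuity correction) for the p-value.
Step 5: p-value = 0.022087; compare to alpha = 0.1. reject H0.

U_X = 4.5, p = 0.022087, reject H0 at alpha = 0.1.


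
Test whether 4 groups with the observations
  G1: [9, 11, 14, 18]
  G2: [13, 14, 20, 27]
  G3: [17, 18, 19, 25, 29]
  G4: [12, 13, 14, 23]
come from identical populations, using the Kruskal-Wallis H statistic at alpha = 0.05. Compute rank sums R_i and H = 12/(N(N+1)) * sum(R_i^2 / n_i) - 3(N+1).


Step 1: Combine all N = 17 observations and assign midranks.
sorted (value, group, rank): (9,G1,1), (11,G1,2), (12,G4,3), (13,G2,4.5), (13,G4,4.5), (14,G1,7), (14,G2,7), (14,G4,7), (17,G3,9), (18,G1,10.5), (18,G3,10.5), (19,G3,12), (20,G2,13), (23,G4,14), (25,G3,15), (27,G2,16), (29,G3,17)
Step 2: Sum ranks within each group.
R_1 = 20.5 (n_1 = 4)
R_2 = 40.5 (n_2 = 4)
R_3 = 63.5 (n_3 = 5)
R_4 = 28.5 (n_4 = 4)
Step 3: H = 12/(N(N+1)) * sum(R_i^2/n_i) - 3(N+1)
     = 12/(17*18) * (20.5^2/4 + 40.5^2/4 + 63.5^2/5 + 28.5^2/4) - 3*18
     = 0.039216 * 1524.64 - 54
     = 5.789706.
Step 4: Ties present; correction factor C = 1 - 36/(17^3 - 17) = 0.992647. Corrected H = 5.789706 / 0.992647 = 5.832593.
Step 5: Under H0, H ~ chi^2(3); p-value = 0.120045.
Step 6: alpha = 0.05. fail to reject H0.

H = 5.8326, df = 3, p = 0.120045, fail to reject H0.


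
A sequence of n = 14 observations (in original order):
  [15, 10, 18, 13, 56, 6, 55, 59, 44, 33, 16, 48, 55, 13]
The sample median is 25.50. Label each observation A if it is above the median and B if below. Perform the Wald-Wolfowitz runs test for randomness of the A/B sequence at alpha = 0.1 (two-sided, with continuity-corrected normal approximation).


Step 1: Compute median = 25.50; label A = above, B = below.
Labels in order: BBBBABAAAABAAB  (n_A = 7, n_B = 7)
Step 2: Count runs R = 7.
Step 3: Under H0 (random ordering), E[R] = 2*n_A*n_B/(n_A+n_B) + 1 = 2*7*7/14 + 1 = 8.0000.
        Var[R] = 2*n_A*n_B*(2*n_A*n_B - n_A - n_B) / ((n_A+n_B)^2 * (n_A+n_B-1)) = 8232/2548 = 3.2308.
        SD[R] = 1.7974.
Step 4: Continuity-corrected z = (R + 0.5 - E[R]) / SD[R] = (7 + 0.5 - 8.0000) / 1.7974 = -0.2782.
Step 5: Two-sided p-value via normal approximation = 2*(1 - Phi(|z|)) = 0.780879.
Step 6: alpha = 0.1. fail to reject H0.

R = 7, z = -0.2782, p = 0.780879, fail to reject H0.


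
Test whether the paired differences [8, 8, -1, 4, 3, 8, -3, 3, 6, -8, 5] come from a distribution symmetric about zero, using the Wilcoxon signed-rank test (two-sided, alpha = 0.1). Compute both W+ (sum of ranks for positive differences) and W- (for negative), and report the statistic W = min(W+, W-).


Step 1: Drop any zero differences (none here) and take |d_i|.
|d| = [8, 8, 1, 4, 3, 8, 3, 3, 6, 8, 5]
Step 2: Midrank |d_i| (ties get averaged ranks).
ranks: |8|->9.5, |8|->9.5, |1|->1, |4|->5, |3|->3, |8|->9.5, |3|->3, |3|->3, |6|->7, |8|->9.5, |5|->6
Step 3: Attach original signs; sum ranks with positive sign and with negative sign.
W+ = 9.5 + 9.5 + 5 + 3 + 9.5 + 3 + 7 + 6 = 52.5
W- = 1 + 3 + 9.5 = 13.5
(Check: W+ + W- = 66 should equal n(n+1)/2 = 66.)
Step 4: Test statistic W = min(W+, W-) = 13.5.
Step 5: Ties in |d|, so use the tie-corrected normal approximation.
        E[W] = n(n+1)/4 = 11*12/4 = 33.
        Tie groups: |d|=3 (t=3), |d|=8 (t=4); sum(t^3 - t) = 84.
        Var[W] = n(n+1)(2n+1)/24 - sum(t^3-t)/48 = 3036/24 - 84/48 = 124.75.
        z = (W - E[W]) / sqrt(Var[W]) = (13.5 - 33) / 11.1692 = -1.7459.
        Two-sided p = 2*Phi(z) = 0.080832.
Step 6: alpha = 0.1. reject H0.

W+ = 52.5, W- = 13.5, W = min = 13.5, p = 0.080832, reject H0.


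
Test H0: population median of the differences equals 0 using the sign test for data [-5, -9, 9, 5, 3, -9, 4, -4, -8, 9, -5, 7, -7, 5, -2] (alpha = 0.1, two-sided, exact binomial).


Step 1: Discard zero differences. Original n = 15; n_eff = number of nonzero differences = 15.
Nonzero differences (with sign): -5, -9, +9, +5, +3, -9, +4, -4, -8, +9, -5, +7, -7, +5, -2
Step 2: Count signs: positive = 7, negative = 8.
Step 3: Under H0: P(positive) = 0.5, so the number of positives S ~ Bin(15, 0.5).
Step 4: Two-sided exact p-value = sum of Bin(15,0.5) probabilities at or below the observed probability = 1.000000.
Step 5: alpha = 0.1. fail to reject H0.

n_eff = 15, pos = 7, neg = 8, p = 1.000000, fail to reject H0.


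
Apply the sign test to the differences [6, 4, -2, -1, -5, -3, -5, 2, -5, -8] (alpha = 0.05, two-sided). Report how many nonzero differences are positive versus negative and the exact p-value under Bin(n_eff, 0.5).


Step 1: Discard zero differences. Original n = 10; n_eff = number of nonzero differences = 10.
Nonzero differences (with sign): +6, +4, -2, -1, -5, -3, -5, +2, -5, -8
Step 2: Count signs: positive = 3, negative = 7.
Step 3: Under H0: P(positive) = 0.5, so the number of positives S ~ Bin(10, 0.5).
Step 4: Two-sided exact p-value = sum of Bin(10,0.5) probabilities at or below the observed probability = 0.343750.
Step 5: alpha = 0.05. fail to reject H0.

n_eff = 10, pos = 3, neg = 7, p = 0.343750, fail to reject H0.


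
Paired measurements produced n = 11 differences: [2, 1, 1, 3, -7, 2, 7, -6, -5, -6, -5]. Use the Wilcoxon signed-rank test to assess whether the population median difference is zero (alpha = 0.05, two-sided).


Step 1: Drop any zero differences (none here) and take |d_i|.
|d| = [2, 1, 1, 3, 7, 2, 7, 6, 5, 6, 5]
Step 2: Midrank |d_i| (ties get averaged ranks).
ranks: |2|->3.5, |1|->1.5, |1|->1.5, |3|->5, |7|->10.5, |2|->3.5, |7|->10.5, |6|->8.5, |5|->6.5, |6|->8.5, |5|->6.5
Step 3: Attach original signs; sum ranks with positive sign and with negative sign.
W+ = 3.5 + 1.5 + 1.5 + 5 + 3.5 + 10.5 = 25.5
W- = 10.5 + 8.5 + 6.5 + 8.5 + 6.5 = 40.5
(Check: W+ + W- = 66 should equal n(n+1)/2 = 66.)
Step 4: Test statistic W = min(W+, W-) = 25.5.
Step 5: Ties in |d|, so use the tie-corrected normal approximation.
        E[W] = n(n+1)/4 = 11*12/4 = 33.
        Tie groups: |d|=1 (t=2), |d|=2 (t=2), |d|=5 (t=2), |d|=6 (t=2), |d|=7 (t=2); sum(t^3 - t) = 30.
        Var[W] = n(n+1)(2n+1)/24 - sum(t^3-t)/48 = 3036/24 - 30/48 = 125.875.
        z = (W - E[W]) / sqrt(Var[W]) = (25.5 - 33) / 11.2194 = -0.6685.
        Two-sided p = 2*Phi(z) = 0.503824.
Step 6: alpha = 0.05. fail to reject H0.

W+ = 25.5, W- = 40.5, W = min = 25.5, p = 0.503824, fail to reject H0.


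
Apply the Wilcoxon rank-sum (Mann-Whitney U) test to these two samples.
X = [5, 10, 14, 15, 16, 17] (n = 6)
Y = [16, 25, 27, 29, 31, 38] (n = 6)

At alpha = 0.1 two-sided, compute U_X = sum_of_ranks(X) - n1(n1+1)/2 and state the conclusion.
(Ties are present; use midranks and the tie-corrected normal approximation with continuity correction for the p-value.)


Step 1: Combine and sort all 12 observations; assign midranks.
sorted (value, group): (5,X), (10,X), (14,X), (15,X), (16,X), (16,Y), (17,X), (25,Y), (27,Y), (29,Y), (31,Y), (38,Y)
ranks: 5->1, 10->2, 14->3, 15->4, 16->5.5, 16->5.5, 17->7, 25->8, 27->9, 29->10, 31->11, 38->12
Step 2: Rank sum for X: R1 = 1 + 2 + 3 + 4 + 5.5 + 7 = 22.5.
Step 3: U_X = R1 - n1(n1+1)/2 = 22.5 - 6*7/2 = 22.5 - 21 = 1.5.
       U_Y = n1*n2 - U_X = 36 - 1.5 = 34.5.
Step 4: Ties are present, so use the tie-corrected normal approximation (with continuity correction) for the p-value.
Step 5: p-value = 0.010272; compare to alpha = 0.1. reject H0.

U_X = 1.5, p = 0.010272, reject H0 at alpha = 0.1.


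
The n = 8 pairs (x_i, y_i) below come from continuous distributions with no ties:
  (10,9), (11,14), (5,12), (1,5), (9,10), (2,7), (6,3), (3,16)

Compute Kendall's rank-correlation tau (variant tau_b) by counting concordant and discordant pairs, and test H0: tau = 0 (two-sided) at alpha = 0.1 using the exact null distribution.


Step 1: Enumerate the 28 unordered pairs (i,j) with i<j and classify each by sign(x_j-x_i) * sign(y_j-y_i).
  (1,2):dx=+1,dy=+5->C; (1,3):dx=-5,dy=+3->D; (1,4):dx=-9,dy=-4->C; (1,5):dx=-1,dy=+1->D
  (1,6):dx=-8,dy=-2->C; (1,7):dx=-4,dy=-6->C; (1,8):dx=-7,dy=+7->D; (2,3):dx=-6,dy=-2->C
  (2,4):dx=-10,dy=-9->C; (2,5):dx=-2,dy=-4->C; (2,6):dx=-9,dy=-7->C; (2,7):dx=-5,dy=-11->C
  (2,8):dx=-8,dy=+2->D; (3,4):dx=-4,dy=-7->C; (3,5):dx=+4,dy=-2->D; (3,6):dx=-3,dy=-5->C
  (3,7):dx=+1,dy=-9->D; (3,8):dx=-2,dy=+4->D; (4,5):dx=+8,dy=+5->C; (4,6):dx=+1,dy=+2->C
  (4,7):dx=+5,dy=-2->D; (4,8):dx=+2,dy=+11->C; (5,6):dx=-7,dy=-3->C; (5,7):dx=-3,dy=-7->C
  (5,8):dx=-6,dy=+6->D; (6,7):dx=+4,dy=-4->D; (6,8):dx=+1,dy=+9->C; (7,8):dx=-3,dy=+13->D
Step 2: C = 17, D = 11, total pairs = 28.
Step 3: tau = (C - D)/(n(n-1)/2) = (17 - 11)/28 = 0.214286.
Step 4: Exact two-sided p-value (enumerate n! = 40320 permutations of y under H0): p = 0.548413.
Step 5: alpha = 0.1. fail to reject H0.

tau_b = 0.2143 (C=17, D=11), p = 0.548413, fail to reject H0.
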